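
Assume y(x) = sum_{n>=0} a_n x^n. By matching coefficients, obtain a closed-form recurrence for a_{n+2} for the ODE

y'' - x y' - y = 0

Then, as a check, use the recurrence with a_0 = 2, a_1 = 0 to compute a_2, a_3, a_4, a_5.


Substitute y = sum_n a_n x^n.
y''(x) has coefficient (n+2)(n+1) a_{n+2} at x^n;
-x y'(x) has coefficient -n a_n at x^n (shift);
-y(x) has coefficient -1 a_n at x^n.
Matching x^n: (n+2)(n+1) a_{n+2} + (-n - 1) a_n = 0.
Thus a_{n+2} = (n + 1) / ((n+1)(n+2)) * a_n.

Check with a_0 = 2, a_1 = 0 (apply the recurrence for n = 0, 1, 2, 3): a_0 = 2, a_1 = 0, a_2 = 1, a_3 = 0, a_4 = 1/4, a_5 = 0.

a_(n+2) = (n + 1) / ((n+1)(n+2)) * a_n; check: a_0 = 2, a_1 = 0, a_2 = 1, a_3 = 0, a_4 = 1/4, a_5 = 0


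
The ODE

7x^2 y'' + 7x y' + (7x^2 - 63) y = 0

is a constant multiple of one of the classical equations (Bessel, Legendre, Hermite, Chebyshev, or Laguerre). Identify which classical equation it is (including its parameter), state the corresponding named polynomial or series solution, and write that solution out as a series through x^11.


All three coefficients share the factor 7; dividing through by 7 gives  x^2 y'' + x y' + (x^2 - 9) y = 0.
This matches the Bessel equation x^2 y'' + x y' + (x^2 - nu^2) y = 0 with nu^2 = 9, so nu = 3; the solution bounded at x = 0 is J_3(x).
Frobenius at x = 0: indicial roots ±nu; for r = nu the recurrence k(k + 2nu) c_k = -c_{k-2} gives the standard series J_nu(x) = sum_{k>=0} (-1)^k / (k! (k+nu)!) (x/2)^(2k+nu). Evaluate the first 5 terms:
  k = 0: (-1)^0 / (0! * 3! * 2^3) x^3 = 1/(1*6*8) x^3 = (1/48) x^3
  k = 1: (-1)^1 / (1! * 4! * 2^5) x^5 = -1/(1*24*32) x^5 = (-1/768) x^5
  k = 2: (-1)^2 / (2! * 5! * 2^7) x^7 = 1/(2*120*128) x^7 = (1/30720) x^7
  k = 3: (-1)^3 / (3! * 6! * 2^9) x^9 = -1/(6*720*512) x^9 = (-1/2211840) x^9
  k = 4: (-1)^4 / (4! * 7! * 2^11) x^11 = 1/(24*5040*2048) x^11 = (1/247726080) x^11
Hence J_3(x) = x^11/247726080 - x^9/2211840 + x^7/30720 - x^5/768 + x^3/48 + ....

J_3(x); series = x^11/247726080 - x^9/2211840 + x^7/30720 - x^5/768 + x^3/48


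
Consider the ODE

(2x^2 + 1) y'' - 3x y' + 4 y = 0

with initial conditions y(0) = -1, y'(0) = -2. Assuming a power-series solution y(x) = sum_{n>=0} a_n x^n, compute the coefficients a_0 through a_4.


Ansatz: y(x) = sum_{n>=0} a_n x^n, so y'(x) = sum_{n>=1} n a_n x^(n-1) and y''(x) = sum_{n>=2} n(n-1) a_n x^(n-2).
Substitute into P(x) y'' + Q(x) y' + R(x) y = 0 with P(x) = 2x^2 + 1, Q(x) = -3x, R(x) = 4, and match powers of x.
Initial conditions: a_0 = -1, a_1 = -2.
Setting the coefficient of each power of x to zero and solving order by order (substituting the coefficients already found):
  x^0: 2 a_2 + 4 a_0 = 0  ->  2 a_2 = -4 a_0 = 4  ->  a_2 = 2
  x^1: 6 a_3 + a_1 = 0  ->  6 a_3 = -a_1 = 2  ->  a_3 = 1/3
  x^2: 12 a_4 + 2 a_2 = 0  ->  12 a_4 = -2 a_2 = -4  ->  a_4 = -1/3
Truncated series: y(x) = -1 - 2 x + 2 x^2 + (1/3) x^3 - (1/3) x^4 + O(x^5).

a_0 = -1; a_1 = -2; a_2 = 2; a_3 = 1/3; a_4 = -1/3


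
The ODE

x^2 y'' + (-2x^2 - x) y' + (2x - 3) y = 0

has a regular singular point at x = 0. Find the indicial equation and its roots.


Divide by x^2 to reach normal form y'' + P_1(x) y' + P_2(x) y = 0 with P_1(x) = -2 - 1/x and P_2(x) = 2/x - 3/x^2.
x = 0 is a singular point because the y'-coefficient -2 - 1/x has a pole at x = 0 and the y-coefficient 2/x - 3/x^2 has a pole at x = 0.
It is a regular singular point because x P_1(x) = p(x) = -2x - 1 and x^2 P_2(x) = q(x) = 2x - 3 are polynomials, hence analytic at x = 0.
p(0) = -1,  q(0) = -3.
Indicial equation: r(r-1) + p(0) r + q(0) = 0, i.e. r^2 + (p(0) - 1) r + q(0) = 0, i.e. r^2 - 2 r - 3 = 0.
Discriminant: (-2)^2 - 4(-3) = 16, so r = (2 ± 4)/2.
Solving: r_1 = 3, r_2 = -1.

indicial: r^2 - 2 r - 3 = 0; roots r_1 = 3, r_2 = -1


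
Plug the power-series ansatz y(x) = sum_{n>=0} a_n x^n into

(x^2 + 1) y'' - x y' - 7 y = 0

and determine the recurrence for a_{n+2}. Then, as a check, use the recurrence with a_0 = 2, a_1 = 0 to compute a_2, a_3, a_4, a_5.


Substitute y = sum_n a_n x^n.
(1 + 1 x^2) y'' contributes (n+2)(n+1) a_{n+2} + n(n-1) a_n at x^n.
-x y'(x) contributes -n a_n at x^n.
-7 y(x) contributes -7 a_n at x^n.
Matching x^n: (n+2)(n+1) a_{n+2} + (n(n-1) - n - 7) a_n = 0.
Thus a_{n+2} = (-n(n-1) + n + 7) / ((n+1)(n+2)) * a_n.

Check with a_0 = 2, a_1 = 0 (apply the recurrence for n = 0, 1, 2, 3): a_0 = 2, a_1 = 0, a_2 = 7, a_3 = 0, a_4 = 49/12, a_5 = 0.

a_(n+2) = (-n(n-1) + n + 7) / ((n+1)(n+2)) * a_n; check: a_0 = 2, a_1 = 0, a_2 = 7, a_3 = 0, a_4 = 49/12, a_5 = 0


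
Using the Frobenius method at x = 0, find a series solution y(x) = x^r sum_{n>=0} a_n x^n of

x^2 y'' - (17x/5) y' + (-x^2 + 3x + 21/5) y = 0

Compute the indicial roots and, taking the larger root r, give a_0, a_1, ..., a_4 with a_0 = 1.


Write in Frobenius form y'' + (p(x)/x) y' + (q(x)/x^2) y = 0:
  p(x) = -17/5,  q(x) = -x^2 + 3x + 21/5.
Indicial equation: r(r-1) + (-17/5) r + (21/5) = 0 -> roots r_1 = 3, r_2 = 7/5.
Take r = r_1 = 3. Let y(x) = x^r sum_{n>=0} a_n x^n with a_0 = 1.
Substitute y = x^r sum a_n x^n and match x^{r+n}. The recurrence is
  D(n) a_n + 3 a_{n-1} - 1 a_{n-2} = 0,  where D(n) = (r+n)(r+n-1) + (-17/5)(r+n) + (21/5).
  a_n = [-3 a_{n-1} + 1 a_{n-2}] / D(n).
Since the indicial polynomial factors as (r - r_1)(r - r_2), D(n) = (r_1 + n - r_1)(r_1 + n - r_2) = n(n + 8/5).
Evaluating step by step (a_0 = 1):
  n = 1: D(1) = 1(1 + 8/5) = 13/5; numerator = -3(1) = -3; a_1 = (-3)/(13/5) = -15/13
  n = 2: D(2) = 2(2 + 8/5) = 36/5; numerator = -3(-15/13) + 1(1) = 58/13; a_2 = (58/13)/(36/5) = 145/234
  n = 3: D(3) = 3(3 + 8/5) = 69/5; numerator = -3(145/234) + 1(-15/13) = -235/78; a_3 = (-235/78)/(69/5) = -1175/5382
  n = 4: D(4) = 4(4 + 8/5) = 112/5; numerator = -3(-1175/5382) + 1(145/234) = 3430/2691; a_4 = (3430/2691)/(112/5) = 1225/21528

r = 3; a_0 = 1; a_1 = -15/13; a_2 = 145/234; a_3 = -1175/5382; a_4 = 1225/21528


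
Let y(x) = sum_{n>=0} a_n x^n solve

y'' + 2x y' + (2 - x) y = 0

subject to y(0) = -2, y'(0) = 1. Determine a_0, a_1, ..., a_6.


Ansatz: y(x) = sum_{n>=0} a_n x^n, so y'(x) = sum_{n>=1} n a_n x^(n-1) and y''(x) = sum_{n>=2} n(n-1) a_n x^(n-2).
Substitute into P(x) y'' + Q(x) y' + R(x) y = 0 with P(x) = 1, Q(x) = 2x, R(x) = 2 - x, and match powers of x.
Initial conditions: a_0 = -2, a_1 = 1.
Setting the coefficient of each power of x to zero and solving order by order (substituting the coefficients already found):
  x^0: 2 a_2 + 2 a_0 = 0  ->  2 a_2 = -2 a_0 = 4  ->  a_2 = 2
  x^1: 6 a_3 + 4 a_1 - a_0 = 0  ->  6 a_3 = -4 a_1 + a_0 = -6  ->  a_3 = -1
  x^2: 12 a_4 + 6 a_2 - a_1 = 0  ->  12 a_4 = -6 a_2 + a_1 = -11  ->  a_4 = -11/12
  x^3: 20 a_5 + 8 a_3 - a_2 = 0  ->  20 a_5 = -8 a_3 + a_2 = 10  ->  a_5 = 1/2
  x^4: 30 a_6 + 10 a_4 - a_3 = 0  ->  30 a_6 = -10 a_4 + a_3 = 49/6  ->  a_6 = 49/180
Truncated series: y(x) = -2 + x + 2 x^2 - x^3 - (11/12) x^4 + (1/2) x^5 + (49/180) x^6 + O(x^7).

a_0 = -2; a_1 = 1; a_2 = 2; a_3 = -1; a_4 = -11/12; a_5 = 1/2; a_6 = 49/180


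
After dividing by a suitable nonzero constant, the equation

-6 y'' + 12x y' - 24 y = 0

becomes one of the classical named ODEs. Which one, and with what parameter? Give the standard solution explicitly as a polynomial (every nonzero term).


All three coefficients share the factor -6; dividing through by -6 gives  y'' - 2x y' + 4 y = 0.
This matches the Hermite equation y'' - 2x y' + 2n y = 0 with 2n = 4, so n = 2; the polynomial solution is H_2(x).
With y = sum_k a_k x^k, matching x^k gives (k+2)(k+1) a_{k+2} = 2(k - n) a_k = 2(k - 2) a_k. The right side vanishes at k = 2, so the series with the parity of 2 terminates at degree 2.
Standard normalization: leading coefficient of H_n is 2^n, so a_2 = 2^2 = 4. Work downward with a_k = (k+1)(k+2) a_{k+2} / (2(k - n)):
  a_0 = (1)(2)(4) / (2(0 - 2)) = 8/(-4) = -2
Hence H_2(x) = 4 x^2 - 2.

H_2(x); series = 4 x^2 - 2


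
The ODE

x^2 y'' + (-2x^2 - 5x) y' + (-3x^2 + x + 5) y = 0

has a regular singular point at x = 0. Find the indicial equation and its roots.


Divide by x^2 to reach normal form y'' + P_1(x) y' + P_2(x) y = 0 with P_1(x) = -2 - 5/x and P_2(x) = -3 + 1/x + 5/x^2.
x = 0 is a singular point because the y'-coefficient -2 - 5/x has a pole at x = 0 and the y-coefficient -3 + 1/x + 5/x^2 has a pole at x = 0.
It is a regular singular point because x P_1(x) = p(x) = -2x - 5 and x^2 P_2(x) = q(x) = -3x^2 + x + 5 are polynomials, hence analytic at x = 0.
p(0) = -5,  q(0) = 5.
Indicial equation: r(r-1) + p(0) r + q(0) = 0, i.e. r^2 + (p(0) - 1) r + q(0) = 0, i.e. r^2 - 6 r + 5 = 0.
Discriminant: (-6)^2 - 4(5) = 16, so r = (6 ± 4)/2.
Solving: r_1 = 5, r_2 = 1.

indicial: r^2 - 6 r + 5 = 0; roots r_1 = 5, r_2 = 1


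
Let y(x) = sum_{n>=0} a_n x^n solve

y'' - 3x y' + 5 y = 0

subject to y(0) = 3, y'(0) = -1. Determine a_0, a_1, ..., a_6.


Ansatz: y(x) = sum_{n>=0} a_n x^n, so y'(x) = sum_{n>=1} n a_n x^(n-1) and y''(x) = sum_{n>=2} n(n-1) a_n x^(n-2).
Substitute into P(x) y'' + Q(x) y' + R(x) y = 0 with P(x) = 1, Q(x) = -3x, R(x) = 5, and match powers of x.
Initial conditions: a_0 = 3, a_1 = -1.
Setting the coefficient of each power of x to zero and solving order by order (substituting the coefficients already found):
  x^0: 2 a_2 + 5 a_0 = 0  ->  2 a_2 = -5 a_0 = -15  ->  a_2 = -15/2
  x^1: 6 a_3 + 2 a_1 = 0  ->  6 a_3 = -2 a_1 = 2  ->  a_3 = 1/3
  x^2: 12 a_4 - a_2 = 0  ->  12 a_4 = a_2 = -15/2  ->  a_4 = -5/8
  x^3: 20 a_5 - 4 a_3 = 0  ->  20 a_5 = 4 a_3 = 4/3  ->  a_5 = 1/15
  x^4: 30 a_6 - 7 a_4 = 0  ->  30 a_6 = 7 a_4 = -35/8  ->  a_6 = -7/48
Truncated series: y(x) = 3 - x - (15/2) x^2 + (1/3) x^3 - (5/8) x^4 + (1/15) x^5 - (7/48) x^6 + O(x^7).

a_0 = 3; a_1 = -1; a_2 = -15/2; a_3 = 1/3; a_4 = -5/8; a_5 = 1/15; a_6 = -7/48


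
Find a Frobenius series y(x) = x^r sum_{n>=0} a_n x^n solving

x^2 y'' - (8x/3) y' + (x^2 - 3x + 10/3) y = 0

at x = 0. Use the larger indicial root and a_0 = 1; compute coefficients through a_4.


Write in Frobenius form y'' + (p(x)/x) y' + (q(x)/x^2) y = 0:
  p(x) = -8/3,  q(x) = x^2 - 3x + 10/3.
Indicial equation: r(r-1) + (-8/3) r + (10/3) = 0 -> roots r_1 = 2, r_2 = 5/3.
Take r = r_1 = 2. Let y(x) = x^r sum_{n>=0} a_n x^n with a_0 = 1.
Substitute y = x^r sum a_n x^n and match x^{r+n}. The recurrence is
  D(n) a_n - 3 a_{n-1} + 1 a_{n-2} = 0,  where D(n) = (r+n)(r+n-1) + (-8/3)(r+n) + (10/3).
  a_n = [3 a_{n-1} - 1 a_{n-2}] / D(n).
Since the indicial polynomial factors as (r - r_1)(r - r_2), D(n) = (r_1 + n - r_1)(r_1 + n - r_2) = n(n + 1/3).
Evaluating step by step (a_0 = 1):
  n = 1: D(1) = 1(1 + 1/3) = 4/3; numerator = 3(1) = 3; a_1 = (3)/(4/3) = 9/4
  n = 2: D(2) = 2(2 + 1/3) = 14/3; numerator = 3(9/4) - 1(1) = 23/4; a_2 = (23/4)/(14/3) = 69/56
  n = 3: D(3) = 3(3 + 1/3) = 10; numerator = 3(69/56) - 1(9/4) = 81/56; a_3 = (81/56)/(10) = 81/560
  n = 4: D(4) = 4(4 + 1/3) = 52/3; numerator = 3(81/560) - 1(69/56) = -447/560; a_4 = (-447/560)/(52/3) = -1341/29120

r = 2; a_0 = 1; a_1 = 9/4; a_2 = 69/56; a_3 = 81/560; a_4 = -1341/29120


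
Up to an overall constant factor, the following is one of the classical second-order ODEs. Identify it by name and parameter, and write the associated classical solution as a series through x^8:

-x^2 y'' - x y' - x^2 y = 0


All three coefficients share the factor -1; dividing through by -1 gives  x^2 y'' + x y' + x^2 y = 0.
This matches the Bessel equation x^2 y'' + x y' + (x^2 - nu^2) y = 0 with nu^2 = 0, so nu = 0; the solution bounded at x = 0 is J_0(x).
Frobenius at x = 0: indicial roots ±nu; for r = nu the recurrence k(k + 2nu) c_k = -c_{k-2} gives the standard series J_nu(x) = sum_{k>=0} (-1)^k / (k! (k+nu)!) (x/2)^(2k+nu). Evaluate the first 5 terms:
  k = 0: (-1)^0 / (0! * 0! * 2^0) x^0 = 1/(1*1*1) x^0 = (1) x^0
  k = 1: (-1)^1 / (1! * 1! * 2^2) x^2 = -1/(1*1*4) x^2 = (-1/4) x^2
  k = 2: (-1)^2 / (2! * 2! * 2^4) x^4 = 1/(2*2*16) x^4 = (1/64) x^4
  k = 3: (-1)^3 / (3! * 3! * 2^6) x^6 = -1/(6*6*64) x^6 = (-1/2304) x^6
  k = 4: (-1)^4 / (4! * 4! * 2^8) x^8 = 1/(24*24*256) x^8 = (1/147456) x^8
Hence J_0(x) = x^8/147456 - x^6/2304 + x^4/64 - x^2/4 + 1 + ....

J_0(x); series = x^8/147456 - x^6/2304 + x^4/64 - x^2/4 + 1


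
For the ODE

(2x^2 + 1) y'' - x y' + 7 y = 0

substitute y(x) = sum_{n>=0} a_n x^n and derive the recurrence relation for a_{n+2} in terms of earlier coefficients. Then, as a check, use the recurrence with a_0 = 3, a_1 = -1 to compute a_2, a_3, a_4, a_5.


Substitute y = sum_n a_n x^n.
(1 + 2 x^2) y'' contributes (n+2)(n+1) a_{n+2} + 2 n(n-1) a_n at x^n.
-x y'(x) contributes -n a_n at x^n.
7 y(x) contributes 7 a_n at x^n.
Matching x^n: (n+2)(n+1) a_{n+2} + (2 n(n-1) - n + 7) a_n = 0.
Thus a_{n+2} = (-2 n(n-1) + n - 7) / ((n+1)(n+2)) * a_n.

Check with a_0 = 3, a_1 = -1 (apply the recurrence for n = 0, 1, 2, 3): a_0 = 3, a_1 = -1, a_2 = -21/2, a_3 = 1, a_4 = 63/8, a_5 = -4/5.

a_(n+2) = (-2 n(n-1) + n - 7) / ((n+1)(n+2)) * a_n; check: a_0 = 3, a_1 = -1, a_2 = -21/2, a_3 = 1, a_4 = 63/8, a_5 = -4/5


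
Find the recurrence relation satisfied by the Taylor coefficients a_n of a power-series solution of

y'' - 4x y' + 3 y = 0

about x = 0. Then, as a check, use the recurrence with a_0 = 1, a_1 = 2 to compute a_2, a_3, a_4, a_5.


Substitute y = sum_n a_n x^n.
y''(x) has coefficient (n+2)(n+1) a_{n+2} at x^n;
-4 x y'(x) has coefficient -4 n a_n at x^n (shift);
3 y(x) has coefficient 3 a_n at x^n.
Matching x^n: (n+2)(n+1) a_{n+2} + (-4n + 3) a_n = 0.
Thus a_{n+2} = (4n - 3) / ((n+1)(n+2)) * a_n.

Check with a_0 = 1, a_1 = 2 (apply the recurrence for n = 0, 1, 2, 3): a_0 = 1, a_1 = 2, a_2 = -3/2, a_3 = 1/3, a_4 = -5/8, a_5 = 3/20.

a_(n+2) = (4n - 3) / ((n+1)(n+2)) * a_n; check: a_0 = 1, a_1 = 2, a_2 = -3/2, a_3 = 1/3, a_4 = -5/8, a_5 = 3/20


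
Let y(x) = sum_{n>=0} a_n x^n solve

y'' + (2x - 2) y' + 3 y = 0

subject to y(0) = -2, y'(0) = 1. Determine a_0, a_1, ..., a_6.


Ansatz: y(x) = sum_{n>=0} a_n x^n, so y'(x) = sum_{n>=1} n a_n x^(n-1) and y''(x) = sum_{n>=2} n(n-1) a_n x^(n-2).
Substitute into P(x) y'' + Q(x) y' + R(x) y = 0 with P(x) = 1, Q(x) = 2x - 2, R(x) = 3, and match powers of x.
Initial conditions: a_0 = -2, a_1 = 1.
Setting the coefficient of each power of x to zero and solving order by order (substituting the coefficients already found):
  x^0: 2 a_2 - 2 a_1 + 3 a_0 = 0  ->  2 a_2 = 2 a_1 - 3 a_0 = 8  ->  a_2 = 4
  x^1: 6 a_3 - 4 a_2 + 5 a_1 = 0  ->  6 a_3 = 4 a_2 - 5 a_1 = 11  ->  a_3 = 11/6
  x^2: 12 a_4 - 6 a_3 + 7 a_2 = 0  ->  12 a_4 = 6 a_3 - 7 a_2 = -17  ->  a_4 = -17/12
  x^3: 20 a_5 - 8 a_4 + 9 a_3 = 0  ->  20 a_5 = 8 a_4 - 9 a_3 = -167/6  ->  a_5 = -167/120
  x^4: 30 a_6 - 10 a_5 + 11 a_4 = 0  ->  30 a_6 = 10 a_5 - 11 a_4 = 5/3  ->  a_6 = 1/18
Truncated series: y(x) = -2 + x + 4 x^2 + (11/6) x^3 - (17/12) x^4 - (167/120) x^5 + (1/18) x^6 + O(x^7).

a_0 = -2; a_1 = 1; a_2 = 4; a_3 = 11/6; a_4 = -17/12; a_5 = -167/120; a_6 = 1/18


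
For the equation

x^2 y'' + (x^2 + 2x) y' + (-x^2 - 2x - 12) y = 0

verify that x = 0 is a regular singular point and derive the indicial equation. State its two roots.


Divide by x^2 to reach normal form y'' + P_1(x) y' + P_2(x) y = 0 with P_1(x) = 1 + 2/x and P_2(x) = -1 - 2/x - 12/x^2.
x = 0 is a singular point because the y'-coefficient 1 + 2/x has a pole at x = 0 and the y-coefficient -1 - 2/x - 12/x^2 has a pole at x = 0.
It is a regular singular point because x P_1(x) = p(x) = x + 2 and x^2 P_2(x) = q(x) = -x^2 - 2x - 12 are polynomials, hence analytic at x = 0.
p(0) = 2,  q(0) = -12.
Indicial equation: r(r-1) + p(0) r + q(0) = 0, i.e. r^2 + (p(0) - 1) r + q(0) = 0, i.e. r^2 + 1 r - 12 = 0.
Discriminant: (1)^2 - 4(-12) = 49, so r = (-1 ± 7)/2.
Solving: r_1 = 3, r_2 = -4.

indicial: r^2 + 1 r - 12 = 0; roots r_1 = 3, r_2 = -4


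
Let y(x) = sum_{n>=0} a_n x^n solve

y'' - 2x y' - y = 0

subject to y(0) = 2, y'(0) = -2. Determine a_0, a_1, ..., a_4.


Ansatz: y(x) = sum_{n>=0} a_n x^n, so y'(x) = sum_{n>=1} n a_n x^(n-1) and y''(x) = sum_{n>=2} n(n-1) a_n x^(n-2).
Substitute into P(x) y'' + Q(x) y' + R(x) y = 0 with P(x) = 1, Q(x) = -2x, R(x) = -1, and match powers of x.
Initial conditions: a_0 = 2, a_1 = -2.
Setting the coefficient of each power of x to zero and solving order by order (substituting the coefficients already found):
  x^0: 2 a_2 - a_0 = 0  ->  2 a_2 = a_0 = 2  ->  a_2 = 1
  x^1: 6 a_3 - 3 a_1 = 0  ->  6 a_3 = 3 a_1 = -6  ->  a_3 = -1
  x^2: 12 a_4 - 5 a_2 = 0  ->  12 a_4 = 5 a_2 = 5  ->  a_4 = 5/12
Truncated series: y(x) = 2 - 2 x + x^2 - x^3 + (5/12) x^4 + O(x^5).

a_0 = 2; a_1 = -2; a_2 = 1; a_3 = -1; a_4 = 5/12


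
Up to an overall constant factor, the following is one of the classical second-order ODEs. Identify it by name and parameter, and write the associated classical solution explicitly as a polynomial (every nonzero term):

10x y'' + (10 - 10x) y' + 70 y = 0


All three coefficients share the factor 10; dividing through by 10 gives  x y'' + (1 - x) y' + 7 y = 0.
This matches the Laguerre equation x y'' + (1 - x) y' + n y = 0 with n = 7; the polynomial solution is L_7(x).
With y = sum_k a_k x^k, matching x^k gives (k+1)k a_{k+1} + (k+1) a_{k+1} - k a_k + n a_k = 0, i.e. (k+1)^2 a_{k+1} = (k - n) a_k = (k - 7) a_k. The right side vanishes at k = 7, so the series terminates at degree 7.
Standard normalization L_n(0) = 1 gives a_0 = 1. Work upward with a_{k+1} = (k - 7) a_k / (k+1)^2:
  a_1 = (0 - 7)(1) / 1^2 = -7/1 = -7
  a_2 = (1 - 7)(-7) / 2^2 = 42/4 = 21/2
  a_3 = (2 - 7)(21/2) / 3^2 = (-105/2)/9 = -35/6
  a_4 = (3 - 7)(-35/6) / 4^2 = (70/3)/16 = 35/24
  a_5 = (4 - 7)(35/24) / 5^2 = (-35/8)/25 = -7/40
  a_6 = (5 - 7)(-7/40) / 6^2 = (7/20)/36 = 7/720
  a_7 = (6 - 7)(7/720) / 7^2 = (-7/720)/49 = -1/5040
Hence L_7(x) = -x^7/5040 + 7 x^6/720 - 7 x^5/40 + 35 x^4/24 - 35 x^3/6 + 21 x^2/2 - 7 x + 1.

L_7(x); series = -x^7/5040 + 7 x^6/720 - 7 x^5/40 + 35 x^4/24 - 35 x^3/6 + 21 x^2/2 - 7 x + 1


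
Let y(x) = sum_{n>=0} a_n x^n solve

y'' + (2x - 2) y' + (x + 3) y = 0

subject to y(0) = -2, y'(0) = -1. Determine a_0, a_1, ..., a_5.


Ansatz: y(x) = sum_{n>=0} a_n x^n, so y'(x) = sum_{n>=1} n a_n x^(n-1) and y''(x) = sum_{n>=2} n(n-1) a_n x^(n-2).
Substitute into P(x) y'' + Q(x) y' + R(x) y = 0 with P(x) = 1, Q(x) = 2x - 2, R(x) = x + 3, and match powers of x.
Initial conditions: a_0 = -2, a_1 = -1.
Setting the coefficient of each power of x to zero and solving order by order (substituting the coefficients already found):
  x^0: 2 a_2 - 2 a_1 + 3 a_0 = 0  ->  2 a_2 = 2 a_1 - 3 a_0 = 4  ->  a_2 = 2
  x^1: 6 a_3 - 4 a_2 + 5 a_1 + a_0 = 0  ->  6 a_3 = 4 a_2 - 5 a_1 - a_0 = 15  ->  a_3 = 5/2
  x^2: 12 a_4 - 6 a_3 + 7 a_2 + a_1 = 0  ->  12 a_4 = 6 a_3 - 7 a_2 - a_1 = 2  ->  a_4 = 1/6
  x^3: 20 a_5 - 8 a_4 + 9 a_3 + a_2 = 0  ->  20 a_5 = 8 a_4 - 9 a_3 - a_2 = -139/6  ->  a_5 = -139/120
Truncated series: y(x) = -2 - x + 2 x^2 + (5/2) x^3 + (1/6) x^4 - (139/120) x^5 + O(x^6).

a_0 = -2; a_1 = -1; a_2 = 2; a_3 = 5/2; a_4 = 1/6; a_5 = -139/120


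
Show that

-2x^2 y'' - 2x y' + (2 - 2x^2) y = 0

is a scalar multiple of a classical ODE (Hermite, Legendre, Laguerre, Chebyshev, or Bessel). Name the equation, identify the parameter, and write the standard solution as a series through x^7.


All three coefficients share the factor -2; dividing through by -2 gives  x^2 y'' + x y' + (x^2 - 1) y = 0.
This matches the Bessel equation x^2 y'' + x y' + (x^2 - nu^2) y = 0 with nu^2 = 1, so nu = 1; the solution bounded at x = 0 is J_1(x).
Frobenius at x = 0: indicial roots ±nu; for r = nu the recurrence k(k + 2nu) c_k = -c_{k-2} gives the standard series J_nu(x) = sum_{k>=0} (-1)^k / (k! (k+nu)!) (x/2)^(2k+nu). Evaluate the first 4 terms:
  k = 0: (-1)^0 / (0! * 1! * 2^1) x^1 = 1/(1*1*2) x^1 = (1/2) x^1
  k = 1: (-1)^1 / (1! * 2! * 2^3) x^3 = -1/(1*2*8) x^3 = (-1/16) x^3
  k = 2: (-1)^2 / (2! * 3! * 2^5) x^5 = 1/(2*6*32) x^5 = (1/384) x^5
  k = 3: (-1)^3 / (3! * 4! * 2^7) x^7 = -1/(6*24*128) x^7 = (-1/18432) x^7
Hence J_1(x) = -x^7/18432 + x^5/384 - x^3/16 + x/2 + ....

J_1(x); series = -x^7/18432 + x^5/384 - x^3/16 + x/2


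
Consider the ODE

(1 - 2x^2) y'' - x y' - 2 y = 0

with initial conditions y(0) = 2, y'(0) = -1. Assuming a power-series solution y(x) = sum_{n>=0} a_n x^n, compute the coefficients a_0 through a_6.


Ansatz: y(x) = sum_{n>=0} a_n x^n, so y'(x) = sum_{n>=1} n a_n x^(n-1) and y''(x) = sum_{n>=2} n(n-1) a_n x^(n-2).
Substitute into P(x) y'' + Q(x) y' + R(x) y = 0 with P(x) = 1 - 2x^2, Q(x) = -x, R(x) = -2, and match powers of x.
Initial conditions: a_0 = 2, a_1 = -1.
Setting the coefficient of each power of x to zero and solving order by order (substituting the coefficients already found):
  x^0: 2 a_2 - 2 a_0 = 0  ->  2 a_2 = 2 a_0 = 4  ->  a_2 = 2
  x^1: 6 a_3 - 3 a_1 = 0  ->  6 a_3 = 3 a_1 = -3  ->  a_3 = -1/2
  x^2: 12 a_4 - 8 a_2 = 0  ->  12 a_4 = 8 a_2 = 16  ->  a_4 = 4/3
  x^3: 20 a_5 - 17 a_3 = 0  ->  20 a_5 = 17 a_3 = -17/2  ->  a_5 = -17/40
  x^4: 30 a_6 - 30 a_4 = 0  ->  30 a_6 = 30 a_4 = 40  ->  a_6 = 4/3
Truncated series: y(x) = 2 - x + 2 x^2 - (1/2) x^3 + (4/3) x^4 - (17/40) x^5 + (4/3) x^6 + O(x^7).

a_0 = 2; a_1 = -1; a_2 = 2; a_3 = -1/2; a_4 = 4/3; a_5 = -17/40; a_6 = 4/3


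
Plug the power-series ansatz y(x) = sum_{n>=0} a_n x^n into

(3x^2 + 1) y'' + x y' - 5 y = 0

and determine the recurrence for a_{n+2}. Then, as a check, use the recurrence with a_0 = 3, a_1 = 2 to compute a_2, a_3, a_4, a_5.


Substitute y = sum_n a_n x^n.
(1 + 3 x^2) y'' contributes (n+2)(n+1) a_{n+2} + 3 n(n-1) a_n at x^n.
x y'(x) contributes n a_n at x^n.
-5 y(x) contributes -5 a_n at x^n.
Matching x^n: (n+2)(n+1) a_{n+2} + (3 n(n-1) + n - 5) a_n = 0.
Thus a_{n+2} = (-3 n(n-1) - n + 5) / ((n+1)(n+2)) * a_n.

Check with a_0 = 3, a_1 = 2 (apply the recurrence for n = 0, 1, 2, 3): a_0 = 3, a_1 = 2, a_2 = 15/2, a_3 = 4/3, a_4 = -15/8, a_5 = -16/15.

a_(n+2) = (-3 n(n-1) - n + 5) / ((n+1)(n+2)) * a_n; check: a_0 = 3, a_1 = 2, a_2 = 15/2, a_3 = 4/3, a_4 = -15/8, a_5 = -16/15


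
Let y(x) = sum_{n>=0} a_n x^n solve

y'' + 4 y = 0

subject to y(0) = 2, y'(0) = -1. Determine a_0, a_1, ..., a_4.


Ansatz: y(x) = sum_{n>=0} a_n x^n, so y'(x) = sum_{n>=1} n a_n x^(n-1) and y''(x) = sum_{n>=2} n(n-1) a_n x^(n-2).
Substitute into P(x) y'' + Q(x) y' + R(x) y = 0 with P(x) = 1, Q(x) = 0, R(x) = 4, and match powers of x.
Initial conditions: a_0 = 2, a_1 = -1.
Setting the coefficient of each power of x to zero and solving order by order (substituting the coefficients already found):
  x^0: 2 a_2 + 4 a_0 = 0  ->  2 a_2 = -4 a_0 = -8  ->  a_2 = -4
  x^1: 6 a_3 + 4 a_1 = 0  ->  6 a_3 = -4 a_1 = 4  ->  a_3 = 2/3
  x^2: 12 a_4 + 4 a_2 = 0  ->  12 a_4 = -4 a_2 = 16  ->  a_4 = 4/3
Truncated series: y(x) = 2 - x - 4 x^2 + (2/3) x^3 + (4/3) x^4 + O(x^5).

a_0 = 2; a_1 = -1; a_2 = -4; a_3 = 2/3; a_4 = 4/3


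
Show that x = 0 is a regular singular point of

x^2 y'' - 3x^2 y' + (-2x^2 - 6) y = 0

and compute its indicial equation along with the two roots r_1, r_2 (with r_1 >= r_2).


Divide by x^2 to reach normal form y'' + P_1(x) y' + P_2(x) y = 0 with P_1(x) = -3 and P_2(x) = -2 - 6/x^2.
x = 0 is a singular point because the y-coefficient -2 - 6/x^2 has a pole at x = 0.
It is a regular singular point because x P_1(x) = p(x) = -3x and x^2 P_2(x) = q(x) = -2x^2 - 6 are polynomials, hence analytic at x = 0.
p(0) = 0,  q(0) = -6.
Indicial equation: r(r-1) + p(0) r + q(0) = 0, i.e. r^2 + (p(0) - 1) r + q(0) = 0, i.e. r^2 - 1 r - 6 = 0.
Discriminant: (-1)^2 - 4(-6) = 25, so r = (1 ± 5)/2.
Solving: r_1 = 3, r_2 = -2.

indicial: r^2 - 1 r - 6 = 0; roots r_1 = 3, r_2 = -2


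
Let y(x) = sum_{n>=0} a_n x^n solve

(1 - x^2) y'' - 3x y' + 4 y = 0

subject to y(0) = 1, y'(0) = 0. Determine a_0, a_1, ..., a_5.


Ansatz: y(x) = sum_{n>=0} a_n x^n, so y'(x) = sum_{n>=1} n a_n x^(n-1) and y''(x) = sum_{n>=2} n(n-1) a_n x^(n-2).
Substitute into P(x) y'' + Q(x) y' + R(x) y = 0 with P(x) = 1 - x^2, Q(x) = -3x, R(x) = 4, and match powers of x.
Initial conditions: a_0 = 1, a_1 = 0.
Setting the coefficient of each power of x to zero and solving order by order (substituting the coefficients already found):
  x^0: 2 a_2 + 4 a_0 = 0  ->  2 a_2 = -4 a_0 = -4  ->  a_2 = -2
  x^1: 6 a_3 + a_1 = 0  ->  6 a_3 = -a_1 = 0  ->  a_3 = 0
  x^2: 12 a_4 - 4 a_2 = 0  ->  12 a_4 = 4 a_2 = -8  ->  a_4 = -2/3
  x^3: 20 a_5 - 11 a_3 = 0  ->  20 a_5 = 11 a_3 = 0  ->  a_5 = 0
Truncated series: y(x) = 1 - 2 x^2 - (2/3) x^4 + O(x^6).

a_0 = 1; a_1 = 0; a_2 = -2; a_3 = 0; a_4 = -2/3; a_5 = 0


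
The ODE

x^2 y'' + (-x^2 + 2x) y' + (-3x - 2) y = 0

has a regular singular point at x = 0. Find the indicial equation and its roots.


Divide by x^2 to reach normal form y'' + P_1(x) y' + P_2(x) y = 0 with P_1(x) = -1 + 2/x and P_2(x) = -3/x - 2/x^2.
x = 0 is a singular point because the y'-coefficient -1 + 2/x has a pole at x = 0 and the y-coefficient -3/x - 2/x^2 has a pole at x = 0.
It is a regular singular point because x P_1(x) = p(x) = 2 - x and x^2 P_2(x) = q(x) = -3x - 2 are polynomials, hence analytic at x = 0.
p(0) = 2,  q(0) = -2.
Indicial equation: r(r-1) + p(0) r + q(0) = 0, i.e. r^2 + (p(0) - 1) r + q(0) = 0, i.e. r^2 + 1 r - 2 = 0.
Discriminant: (1)^2 - 4(-2) = 9, so r = (-1 ± 3)/2.
Solving: r_1 = 1, r_2 = -2.

indicial: r^2 + 1 r - 2 = 0; roots r_1 = 1, r_2 = -2


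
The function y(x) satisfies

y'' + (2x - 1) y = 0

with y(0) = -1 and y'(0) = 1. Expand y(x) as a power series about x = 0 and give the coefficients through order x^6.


Ansatz: y(x) = sum_{n>=0} a_n x^n, so y'(x) = sum_{n>=1} n a_n x^(n-1) and y''(x) = sum_{n>=2} n(n-1) a_n x^(n-2).
Substitute into P(x) y'' + Q(x) y' + R(x) y = 0 with P(x) = 1, Q(x) = 0, R(x) = 2x - 1, and match powers of x.
Initial conditions: a_0 = -1, a_1 = 1.
Setting the coefficient of each power of x to zero and solving order by order (substituting the coefficients already found):
  x^0: 2 a_2 - a_0 = 0  ->  2 a_2 = a_0 = -1  ->  a_2 = -1/2
  x^1: 6 a_3 - a_1 + 2 a_0 = 0  ->  6 a_3 = a_1 - 2 a_0 = 3  ->  a_3 = 1/2
  x^2: 12 a_4 - a_2 + 2 a_1 = 0  ->  12 a_4 = a_2 - 2 a_1 = -5/2  ->  a_4 = -5/24
  x^3: 20 a_5 - a_3 + 2 a_2 = 0  ->  20 a_5 = a_3 - 2 a_2 = 3/2  ->  a_5 = 3/40
  x^4: 30 a_6 - a_4 + 2 a_3 = 0  ->  30 a_6 = a_4 - 2 a_3 = -29/24  ->  a_6 = -29/720
Truncated series: y(x) = -1 + x - (1/2) x^2 + (1/2) x^3 - (5/24) x^4 + (3/40) x^5 - (29/720) x^6 + O(x^7).

a_0 = -1; a_1 = 1; a_2 = -1/2; a_3 = 1/2; a_4 = -5/24; a_5 = 3/40; a_6 = -29/720


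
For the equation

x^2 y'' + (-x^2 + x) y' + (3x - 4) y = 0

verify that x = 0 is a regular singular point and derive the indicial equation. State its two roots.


Divide by x^2 to reach normal form y'' + P_1(x) y' + P_2(x) y = 0 with P_1(x) = -1 + 1/x and P_2(x) = 3/x - 4/x^2.
x = 0 is a singular point because the y'-coefficient -1 + 1/x has a pole at x = 0 and the y-coefficient 3/x - 4/x^2 has a pole at x = 0.
It is a regular singular point because x P_1(x) = p(x) = 1 - x and x^2 P_2(x) = q(x) = 3x - 4 are polynomials, hence analytic at x = 0.
p(0) = 1,  q(0) = -4.
Indicial equation: r(r-1) + p(0) r + q(0) = 0, i.e. r^2 + (p(0) - 1) r + q(0) = 0, i.e. r^2 - 4 = 0.
Discriminant: (0)^2 - 4(-4) = 16, so r = (0 ± 4)/2.
Solving: r_1 = 2, r_2 = -2.

indicial: r^2 - 4 = 0; roots r_1 = 2, r_2 = -2


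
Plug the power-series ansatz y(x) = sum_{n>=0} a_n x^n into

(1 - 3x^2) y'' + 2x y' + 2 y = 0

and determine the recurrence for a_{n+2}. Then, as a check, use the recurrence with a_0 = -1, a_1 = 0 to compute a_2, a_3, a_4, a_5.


Substitute y = sum_n a_n x^n.
(1 - 3 x^2) y'' contributes (n+2)(n+1) a_{n+2} - 3 n(n-1) a_n at x^n.
2 x y'(x) contributes 2 n a_n at x^n.
2 y(x) contributes 2 a_n at x^n.
Matching x^n: (n+2)(n+1) a_{n+2} + (-3 n(n-1) + 2 n + 2) a_n = 0.
Thus a_{n+2} = (3 n(n-1) - 2 n - 2) / ((n+1)(n+2)) * a_n.

Check with a_0 = -1, a_1 = 0 (apply the recurrence for n = 0, 1, 2, 3): a_0 = -1, a_1 = 0, a_2 = 1, a_3 = 0, a_4 = 0, a_5 = 0.

a_(n+2) = (3 n(n-1) - 2 n - 2) / ((n+1)(n+2)) * a_n; check: a_0 = -1, a_1 = 0, a_2 = 1, a_3 = 0, a_4 = 0, a_5 = 0


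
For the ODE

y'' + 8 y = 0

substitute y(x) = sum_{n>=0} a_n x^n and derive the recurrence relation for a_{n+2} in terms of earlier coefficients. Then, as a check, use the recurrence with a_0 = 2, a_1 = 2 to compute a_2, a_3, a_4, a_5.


Substitute y = sum_n a_n x^n into y'' + (const) y = 0.
y''(x) = sum_{n>=0} (n+2)(n+1) a_{n+2} x^n.
The ODE becomes sum_n [(n+2)(n+1) a_{n+2} + 8 a_n] x^n = 0.
Setting each coefficient to zero gives the recurrence:
  (n+2)(n+1) a_{n+2} + 8 a_n = 0,
  a_{n+2} = -8 / ((n+1)(n+2)) a_n.

Check with a_0 = 2, a_1 = 2 (apply the recurrence for n = 0, 1, 2, 3): a_0 = 2, a_1 = 2, a_2 = -8, a_3 = -8/3, a_4 = 16/3, a_5 = 16/15.

a_{n+2} = -8/((n+1)(n+2)) * a_n; check: a_0 = 2, a_1 = 2, a_2 = -8, a_3 = -8/3, a_4 = 16/3, a_5 = 16/15


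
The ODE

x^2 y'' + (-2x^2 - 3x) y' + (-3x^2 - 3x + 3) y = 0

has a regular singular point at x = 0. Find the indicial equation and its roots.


Divide by x^2 to reach normal form y'' + P_1(x) y' + P_2(x) y = 0 with P_1(x) = -2 - 3/x and P_2(x) = -3 - 3/x + 3/x^2.
x = 0 is a singular point because the y'-coefficient -2 - 3/x has a pole at x = 0 and the y-coefficient -3 - 3/x + 3/x^2 has a pole at x = 0.
It is a regular singular point because x P_1(x) = p(x) = -2x - 3 and x^2 P_2(x) = q(x) = -3x^2 - 3x + 3 are polynomials, hence analytic at x = 0.
p(0) = -3,  q(0) = 3.
Indicial equation: r(r-1) + p(0) r + q(0) = 0, i.e. r^2 + (p(0) - 1) r + q(0) = 0, i.e. r^2 - 4 r + 3 = 0.
Discriminant: (-4)^2 - 4(3) = 4, so r = (4 ± 2)/2.
Solving: r_1 = 3, r_2 = 1.

indicial: r^2 - 4 r + 3 = 0; roots r_1 = 3, r_2 = 1


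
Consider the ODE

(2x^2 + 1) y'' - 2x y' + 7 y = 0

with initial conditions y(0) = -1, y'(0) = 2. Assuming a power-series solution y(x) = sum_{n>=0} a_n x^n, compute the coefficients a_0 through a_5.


Ansatz: y(x) = sum_{n>=0} a_n x^n, so y'(x) = sum_{n>=1} n a_n x^(n-1) and y''(x) = sum_{n>=2} n(n-1) a_n x^(n-2).
Substitute into P(x) y'' + Q(x) y' + R(x) y = 0 with P(x) = 2x^2 + 1, Q(x) = -2x, R(x) = 7, and match powers of x.
Initial conditions: a_0 = -1, a_1 = 2.
Setting the coefficient of each power of x to zero and solving order by order (substituting the coefficients already found):
  x^0: 2 a_2 + 7 a_0 = 0  ->  2 a_2 = -7 a_0 = 7  ->  a_2 = 7/2
  x^1: 6 a_3 + 5 a_1 = 0  ->  6 a_3 = -5 a_1 = -10  ->  a_3 = -5/3
  x^2: 12 a_4 + 7 a_2 = 0  ->  12 a_4 = -7 a_2 = -49/2  ->  a_4 = -49/24
  x^3: 20 a_5 + 13 a_3 = 0  ->  20 a_5 = -13 a_3 = 65/3  ->  a_5 = 13/12
Truncated series: y(x) = -1 + 2 x + (7/2) x^2 - (5/3) x^3 - (49/24) x^4 + (13/12) x^5 + O(x^6).

a_0 = -1; a_1 = 2; a_2 = 7/2; a_3 = -5/3; a_4 = -49/24; a_5 = 13/12


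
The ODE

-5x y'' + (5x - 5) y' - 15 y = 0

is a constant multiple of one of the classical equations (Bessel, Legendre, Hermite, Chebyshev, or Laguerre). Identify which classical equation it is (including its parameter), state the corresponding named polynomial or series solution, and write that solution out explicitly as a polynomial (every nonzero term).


All three coefficients share the factor -5; dividing through by -5 gives  x y'' + (1 - x) y' + 3 y = 0.
This matches the Laguerre equation x y'' + (1 - x) y' + n y = 0 with n = 3; the polynomial solution is L_3(x).
With y = sum_k a_k x^k, matching x^k gives (k+1)k a_{k+1} + (k+1) a_{k+1} - k a_k + n a_k = 0, i.e. (k+1)^2 a_{k+1} = (k - n) a_k = (k - 3) a_k. The right side vanishes at k = 3, so the series terminates at degree 3.
Standard normalization L_n(0) = 1 gives a_0 = 1. Work upward with a_{k+1} = (k - 3) a_k / (k+1)^2:
  a_1 = (0 - 3)(1) / 1^2 = -3/1 = -3
  a_2 = (1 - 3)(-3) / 2^2 = 6/4 = 3/2
  a_3 = (2 - 3)(3/2) / 3^2 = (-3/2)/9 = -1/6
Hence L_3(x) = -x^3/6 + 3 x^2/2 - 3 x + 1.

L_3(x); series = -x^3/6 + 3 x^2/2 - 3 x + 1


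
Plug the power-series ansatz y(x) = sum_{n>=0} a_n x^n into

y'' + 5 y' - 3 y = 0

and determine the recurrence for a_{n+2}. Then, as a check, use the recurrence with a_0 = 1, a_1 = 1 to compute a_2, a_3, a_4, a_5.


Substitute y = sum_n a_n x^n.
y''(x) has coefficient (n+2)(n+1) a_{n+2} at x^n;
5 y'(x) has coefficient 5 (n+1) a_{n+1} at x^n;
-3 y(x) has coefficient -3 a_n at x^n.
Matching x^n: (n+2)(n+1) a_{n+2} + 5 (n+1) a_{n+1} - 3 a_n = 0.
Thus a_{n+2} = [-5 (n+1) a_{n+1} + 3 a_n] / ((n+1)(n+2)).

Check with a_0 = 1, a_1 = 1 (apply the recurrence for n = 0, 1, 2, 3): a_0 = 1, a_1 = 1, a_2 = -1, a_3 = 13/6, a_4 = -71/24, a_5 = 197/60.

a_(n+2) = [-5 (n+1) a_(n+1) + 3 a_n] / ((n+1)(n+2)); check: a_0 = 1, a_1 = 1, a_2 = -1, a_3 = 13/6, a_4 = -71/24, a_5 = 197/60


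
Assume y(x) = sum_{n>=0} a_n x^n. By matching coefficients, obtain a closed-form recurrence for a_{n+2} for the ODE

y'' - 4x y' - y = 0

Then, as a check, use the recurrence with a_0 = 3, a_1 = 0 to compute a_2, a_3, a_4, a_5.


Substitute y = sum_n a_n x^n.
y''(x) has coefficient (n+2)(n+1) a_{n+2} at x^n;
-4 x y'(x) has coefficient -4 n a_n at x^n (shift);
-y(x) has coefficient -1 a_n at x^n.
Matching x^n: (n+2)(n+1) a_{n+2} + (-4n - 1) a_n = 0.
Thus a_{n+2} = (4n + 1) / ((n+1)(n+2)) * a_n.

Check with a_0 = 3, a_1 = 0 (apply the recurrence for n = 0, 1, 2, 3): a_0 = 3, a_1 = 0, a_2 = 3/2, a_3 = 0, a_4 = 9/8, a_5 = 0.

a_(n+2) = (4n + 1) / ((n+1)(n+2)) * a_n; check: a_0 = 3, a_1 = 0, a_2 = 3/2, a_3 = 0, a_4 = 9/8, a_5 = 0


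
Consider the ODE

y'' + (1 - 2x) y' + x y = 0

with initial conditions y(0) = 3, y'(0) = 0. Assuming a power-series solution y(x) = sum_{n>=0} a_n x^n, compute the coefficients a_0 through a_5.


Ansatz: y(x) = sum_{n>=0} a_n x^n, so y'(x) = sum_{n>=1} n a_n x^(n-1) and y''(x) = sum_{n>=2} n(n-1) a_n x^(n-2).
Substitute into P(x) y'' + Q(x) y' + R(x) y = 0 with P(x) = 1, Q(x) = 1 - 2x, R(x) = x, and match powers of x.
Initial conditions: a_0 = 3, a_1 = 0.
Setting the coefficient of each power of x to zero and solving order by order (substituting the coefficients already found):
  x^0: 2 a_2 + a_1 = 0  ->  2 a_2 = -a_1 = 0  ->  a_2 = 0
  x^1: 6 a_3 + 2 a_2 - 2 a_1 + a_0 = 0  ->  6 a_3 = -2 a_2 + 2 a_1 - a_0 = -3  ->  a_3 = -1/2
  x^2: 12 a_4 + 3 a_3 - 4 a_2 + a_1 = 0  ->  12 a_4 = -3 a_3 + 4 a_2 - a_1 = 3/2  ->  a_4 = 1/8
  x^3: 20 a_5 + 4 a_4 - 6 a_3 + a_2 = 0  ->  20 a_5 = -4 a_4 + 6 a_3 - a_2 = -7/2  ->  a_5 = -7/40
Truncated series: y(x) = 3 - (1/2) x^3 + (1/8) x^4 - (7/40) x^5 + O(x^6).

a_0 = 3; a_1 = 0; a_2 = 0; a_3 = -1/2; a_4 = 1/8; a_5 = -7/40


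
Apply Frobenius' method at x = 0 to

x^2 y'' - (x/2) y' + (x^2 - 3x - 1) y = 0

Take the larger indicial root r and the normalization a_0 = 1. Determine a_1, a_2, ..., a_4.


Write in Frobenius form y'' + (p(x)/x) y' + (q(x)/x^2) y = 0:
  p(x) = -1/2,  q(x) = x^2 - 3x - 1.
Indicial equation: r(r-1) + (-1/2) r + (-1) = 0 -> roots r_1 = 2, r_2 = -1/2.
Take r = r_1 = 2. Let y(x) = x^r sum_{n>=0} a_n x^n with a_0 = 1.
Substitute y = x^r sum a_n x^n and match x^{r+n}. The recurrence is
  D(n) a_n - 3 a_{n-1} + 1 a_{n-2} = 0,  where D(n) = (r+n)(r+n-1) + (-1/2)(r+n) + (-1).
  a_n = [3 a_{n-1} - 1 a_{n-2}] / D(n).
Since the indicial polynomial factors as (r - r_1)(r - r_2), D(n) = (r_1 + n - r_1)(r_1 + n - r_2) = n(n + 5/2).
Evaluating step by step (a_0 = 1):
  n = 1: D(1) = 1(1 + 5/2) = 7/2; numerator = 3(1) = 3; a_1 = (3)/(7/2) = 6/7
  n = 2: D(2) = 2(2 + 5/2) = 9; numerator = 3(6/7) - 1(1) = 11/7; a_2 = (11/7)/(9) = 11/63
  n = 3: D(3) = 3(3 + 5/2) = 33/2; numerator = 3(11/63) - 1(6/7) = -1/3; a_3 = (-1/3)/(33/2) = -2/99
  n = 4: D(4) = 4(4 + 5/2) = 26; numerator = 3(-2/99) - 1(11/63) = -163/693; a_4 = (-163/693)/(26) = -163/18018

r = 2; a_0 = 1; a_1 = 6/7; a_2 = 11/63; a_3 = -2/99; a_4 = -163/18018


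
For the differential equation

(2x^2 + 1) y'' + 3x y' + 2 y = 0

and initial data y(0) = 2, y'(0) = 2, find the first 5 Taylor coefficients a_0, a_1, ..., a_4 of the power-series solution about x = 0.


Ansatz: y(x) = sum_{n>=0} a_n x^n, so y'(x) = sum_{n>=1} n a_n x^(n-1) and y''(x) = sum_{n>=2} n(n-1) a_n x^(n-2).
Substitute into P(x) y'' + Q(x) y' + R(x) y = 0 with P(x) = 2x^2 + 1, Q(x) = 3x, R(x) = 2, and match powers of x.
Initial conditions: a_0 = 2, a_1 = 2.
Setting the coefficient of each power of x to zero and solving order by order (substituting the coefficients already found):
  x^0: 2 a_2 + 2 a_0 = 0  ->  2 a_2 = -2 a_0 = -4  ->  a_2 = -2
  x^1: 6 a_3 + 5 a_1 = 0  ->  6 a_3 = -5 a_1 = -10  ->  a_3 = -5/3
  x^2: 12 a_4 + 12 a_2 = 0  ->  12 a_4 = -12 a_2 = 24  ->  a_4 = 2
Truncated series: y(x) = 2 + 2 x - 2 x^2 - (5/3) x^3 + 2 x^4 + O(x^5).

a_0 = 2; a_1 = 2; a_2 = -2; a_3 = -5/3; a_4 = 2


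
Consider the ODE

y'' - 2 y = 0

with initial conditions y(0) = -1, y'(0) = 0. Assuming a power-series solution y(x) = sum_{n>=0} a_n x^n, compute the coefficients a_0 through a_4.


Ansatz: y(x) = sum_{n>=0} a_n x^n, so y'(x) = sum_{n>=1} n a_n x^(n-1) and y''(x) = sum_{n>=2} n(n-1) a_n x^(n-2).
Substitute into P(x) y'' + Q(x) y' + R(x) y = 0 with P(x) = 1, Q(x) = 0, R(x) = -2, and match powers of x.
Initial conditions: a_0 = -1, a_1 = 0.
Setting the coefficient of each power of x to zero and solving order by order (substituting the coefficients already found):
  x^0: 2 a_2 - 2 a_0 = 0  ->  2 a_2 = 2 a_0 = -2  ->  a_2 = -1
  x^1: 6 a_3 - 2 a_1 = 0  ->  6 a_3 = 2 a_1 = 0  ->  a_3 = 0
  x^2: 12 a_4 - 2 a_2 = 0  ->  12 a_4 = 2 a_2 = -2  ->  a_4 = -1/6
Truncated series: y(x) = -1 - x^2 - (1/6) x^4 + O(x^5).

a_0 = -1; a_1 = 0; a_2 = -1; a_3 = 0; a_4 = -1/6


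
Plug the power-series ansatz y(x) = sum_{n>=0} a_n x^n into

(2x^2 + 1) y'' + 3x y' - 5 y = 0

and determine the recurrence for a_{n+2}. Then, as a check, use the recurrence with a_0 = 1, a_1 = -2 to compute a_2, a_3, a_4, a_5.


Substitute y = sum_n a_n x^n.
(1 + 2 x^2) y'' contributes (n+2)(n+1) a_{n+2} + 2 n(n-1) a_n at x^n.
3 x y'(x) contributes 3 n a_n at x^n.
-5 y(x) contributes -5 a_n at x^n.
Matching x^n: (n+2)(n+1) a_{n+2} + (2 n(n-1) + 3 n - 5) a_n = 0.
Thus a_{n+2} = (-2 n(n-1) - 3 n + 5) / ((n+1)(n+2)) * a_n.

Check with a_0 = 1, a_1 = -2 (apply the recurrence for n = 0, 1, 2, 3): a_0 = 1, a_1 = -2, a_2 = 5/2, a_3 = -2/3, a_4 = -25/24, a_5 = 8/15.

a_(n+2) = (-2 n(n-1) - 3 n + 5) / ((n+1)(n+2)) * a_n; check: a_0 = 1, a_1 = -2, a_2 = 5/2, a_3 = -2/3, a_4 = -25/24, a_5 = 8/15


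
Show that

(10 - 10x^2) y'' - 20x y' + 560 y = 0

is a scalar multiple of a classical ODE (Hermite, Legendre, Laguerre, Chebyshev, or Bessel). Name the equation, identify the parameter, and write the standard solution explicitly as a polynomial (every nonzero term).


All three coefficients share the factor 10; dividing through by 10 gives  (1 - x^2) y'' - 2x y' + 56 y = 0.
This matches the Legendre equation (1 - x^2) y'' - 2x y' + n(n+1) y = 0 (note the -2x y' term) with n(n+1) = 56, so n = 7; the polynomial solution is P_7(x).
With y = sum_k a_k x^k, matching x^k gives (k+2)(k+1) a_{k+2} = [k(k+1) - n(n+1)] a_k = (k - 7)(k + 8) a_k. The right side vanishes at k = 7, so the series with the parity of 7 terminates at degree 7.
Standard normalization (P_n(1) = 1): leading coefficient (2n)!/(2^n (n!)^2) = 87178291200/(128*25401600) = 429/16, so a_7 = 429/16. Work downward with a_k = (k+1)(k+2) a_{k+2} / ((k - 7)(k + 8)):
  a_5 = (6)(7)(429/16) / ((5 - 7)(5 + 8)) = (9009/8)/(-26) = -693/16
  a_3 = (4)(5)(-693/16) / ((3 - 7)(3 + 8)) = (-3465/4)/(-44) = 315/16
  a_1 = (2)(3)(315/16) / ((1 - 7)(1 + 8)) = (945/8)/(-54) = -35/16
Hence P_7(x) = 429 x^7/16 - 693 x^5/16 + 315 x^3/16 - 35 x/16.

P_7(x); series = 429 x^7/16 - 693 x^5/16 + 315 x^3/16 - 35 x/16


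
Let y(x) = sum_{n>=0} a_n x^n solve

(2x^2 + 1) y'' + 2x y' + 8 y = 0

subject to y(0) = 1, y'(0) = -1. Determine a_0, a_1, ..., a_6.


Ansatz: y(x) = sum_{n>=0} a_n x^n, so y'(x) = sum_{n>=1} n a_n x^(n-1) and y''(x) = sum_{n>=2} n(n-1) a_n x^(n-2).
Substitute into P(x) y'' + Q(x) y' + R(x) y = 0 with P(x) = 2x^2 + 1, Q(x) = 2x, R(x) = 8, and match powers of x.
Initial conditions: a_0 = 1, a_1 = -1.
Setting the coefficient of each power of x to zero and solving order by order (substituting the coefficients already found):
  x^0: 2 a_2 + 8 a_0 = 0  ->  2 a_2 = -8 a_0 = -8  ->  a_2 = -4
  x^1: 6 a_3 + 10 a_1 = 0  ->  6 a_3 = -10 a_1 = 10  ->  a_3 = 5/3
  x^2: 12 a_4 + 16 a_2 = 0  ->  12 a_4 = -16 a_2 = 64  ->  a_4 = 16/3
  x^3: 20 a_5 + 26 a_3 = 0  ->  20 a_5 = -26 a_3 = -130/3  ->  a_5 = -13/6
  x^4: 30 a_6 + 40 a_4 = 0  ->  30 a_6 = -40 a_4 = -640/3  ->  a_6 = -64/9
Truncated series: y(x) = 1 - x - 4 x^2 + (5/3) x^3 + (16/3) x^4 - (13/6) x^5 - (64/9) x^6 + O(x^7).

a_0 = 1; a_1 = -1; a_2 = -4; a_3 = 5/3; a_4 = 16/3; a_5 = -13/6; a_6 = -64/9


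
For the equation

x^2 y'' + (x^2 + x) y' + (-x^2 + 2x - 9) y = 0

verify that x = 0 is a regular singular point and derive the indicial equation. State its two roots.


Divide by x^2 to reach normal form y'' + P_1(x) y' + P_2(x) y = 0 with P_1(x) = 1 + 1/x and P_2(x) = -1 + 2/x - 9/x^2.
x = 0 is a singular point because the y'-coefficient 1 + 1/x has a pole at x = 0 and the y-coefficient -1 + 2/x - 9/x^2 has a pole at x = 0.
It is a regular singular point because x P_1(x) = p(x) = x + 1 and x^2 P_2(x) = q(x) = -x^2 + 2x - 9 are polynomials, hence analytic at x = 0.
p(0) = 1,  q(0) = -9.
Indicial equation: r(r-1) + p(0) r + q(0) = 0, i.e. r^2 + (p(0) - 1) r + q(0) = 0, i.e. r^2 - 9 = 0.
Discriminant: (0)^2 - 4(-9) = 36, so r = (0 ± 6)/2.
Solving: r_1 = 3, r_2 = -3.

indicial: r^2 - 9 = 0; roots r_1 = 3, r_2 = -3
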